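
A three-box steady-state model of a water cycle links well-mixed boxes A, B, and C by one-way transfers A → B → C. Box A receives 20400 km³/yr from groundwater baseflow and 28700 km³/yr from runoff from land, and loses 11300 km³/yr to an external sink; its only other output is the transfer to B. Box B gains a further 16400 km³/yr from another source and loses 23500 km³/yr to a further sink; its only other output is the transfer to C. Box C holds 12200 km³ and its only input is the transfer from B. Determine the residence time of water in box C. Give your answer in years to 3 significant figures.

0.397 yr

Box A: F(A→B) = (20400 + 28700) − 11300 = 37800 km³/yr.
Box B: F(B→C) = (37800 + 16400) − 23500 = 30700 km³/yr.
Box C throughput = its input = 30700 km³/yr; τ = 12200 / 30700 = 0.3974 yr.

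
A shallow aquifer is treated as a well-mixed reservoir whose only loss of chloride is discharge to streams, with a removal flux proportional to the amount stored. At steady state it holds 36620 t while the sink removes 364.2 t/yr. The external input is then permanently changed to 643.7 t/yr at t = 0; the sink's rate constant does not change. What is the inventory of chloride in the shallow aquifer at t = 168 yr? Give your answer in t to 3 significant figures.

59400 t

The sink rate constant is k = F₀/M₀ = 364.2/36620 = 0.009945 yr⁻¹.
Solving dM/dt = F₁ − kM with M(0) = M₀ gives M(t) = F₁/k + (M₀ − F₁/k)·e^(−kt).
F₁/k = 643.7/0.009945 = 64723 t; kt = 0.009945 × 168 = 1.671, e^(−kt) = 0.1881.
M(168) = 64723 + (36620 − 64723) × 0.1881 = 64723 − 5286 = 59437 t.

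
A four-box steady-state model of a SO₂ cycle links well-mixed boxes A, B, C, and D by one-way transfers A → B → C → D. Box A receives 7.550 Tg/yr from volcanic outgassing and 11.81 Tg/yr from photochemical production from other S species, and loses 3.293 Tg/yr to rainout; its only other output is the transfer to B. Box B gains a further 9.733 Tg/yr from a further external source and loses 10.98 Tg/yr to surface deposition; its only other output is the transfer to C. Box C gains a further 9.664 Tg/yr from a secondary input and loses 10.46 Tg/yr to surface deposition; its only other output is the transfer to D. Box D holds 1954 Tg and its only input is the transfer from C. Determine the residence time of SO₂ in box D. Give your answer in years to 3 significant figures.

Box A: F(A→B) = (7.550 + 11.81) − 3.293 = 16.067 Tg/yr.
Box B: F(B→C) = (16.067 + 9.733) − 10.98 = 14.820 Tg/yr.
Box C: F(C→D) = (14.820 + 9.664) − 10.46 = 14.024 Tg/yr.
Box D throughput = its input = 14.024 Tg/yr; τ = 1954 / 14.024 = 139.3 yr.

139 yr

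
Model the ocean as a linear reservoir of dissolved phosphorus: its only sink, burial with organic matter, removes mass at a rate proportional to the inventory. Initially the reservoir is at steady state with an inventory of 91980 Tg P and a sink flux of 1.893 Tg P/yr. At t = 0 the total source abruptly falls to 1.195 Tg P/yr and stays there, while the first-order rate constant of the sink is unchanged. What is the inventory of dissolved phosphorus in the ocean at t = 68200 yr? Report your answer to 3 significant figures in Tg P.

66400 Tg P

τ = M₀/F₀ = 91980/1.893 = 48590 yr; rate constant k = 1/τ.
New steady state M_∞ = F₁/k = F₁·τ = 1.195 × 48590 = 58065 Tg P.
M(t) = M_∞ + (M₀ − M_∞)·e^(−t/τ); t/τ = 68200/48590 = 1.404, so e^(−t/τ) = 0.2457.
M(t) = 58065 + 33920 × 0.2457 = 66398 Tg P.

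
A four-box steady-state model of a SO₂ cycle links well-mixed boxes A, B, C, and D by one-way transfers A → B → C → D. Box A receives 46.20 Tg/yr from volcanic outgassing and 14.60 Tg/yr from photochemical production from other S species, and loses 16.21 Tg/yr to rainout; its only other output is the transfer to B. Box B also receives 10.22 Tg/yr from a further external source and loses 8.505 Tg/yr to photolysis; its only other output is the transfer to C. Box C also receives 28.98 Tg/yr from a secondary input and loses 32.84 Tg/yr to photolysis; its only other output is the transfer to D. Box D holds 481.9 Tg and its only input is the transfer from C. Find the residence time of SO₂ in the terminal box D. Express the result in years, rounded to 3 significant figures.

Box A: F(A→B) = (46.20 + 14.60) − 16.21 = 44.590 Tg/yr.
Box B: F(B→C) = (44.590 + 10.22) − 8.505 = 46.305 Tg/yr.
Box C: F(C→D) = (46.305 + 28.98) − 32.84 = 42.445 Tg/yr.
Box D throughput = its input = 42.445 Tg/yr; τ = 481.9 / 42.445 = 11.35 yr.

11.4 yr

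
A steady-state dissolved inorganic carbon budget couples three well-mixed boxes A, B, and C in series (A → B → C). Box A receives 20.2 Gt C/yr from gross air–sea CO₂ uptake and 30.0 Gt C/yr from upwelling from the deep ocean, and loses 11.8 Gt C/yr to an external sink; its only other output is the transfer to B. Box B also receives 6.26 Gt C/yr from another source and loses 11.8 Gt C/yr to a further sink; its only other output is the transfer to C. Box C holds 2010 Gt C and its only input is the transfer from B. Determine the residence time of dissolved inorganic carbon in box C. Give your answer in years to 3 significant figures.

Box A: F(A→B) = (20.2 + 30.0) − 11.8 = 38.400 Gt C/yr.
Box B: F(B→C) = (38.400 + 6.26) − 11.8 = 32.860 Gt C/yr.
Box C throughput = its input = 32.860 Gt C/yr; τ = 2010 / 32.860 = 61.17 yr.

61.2 yr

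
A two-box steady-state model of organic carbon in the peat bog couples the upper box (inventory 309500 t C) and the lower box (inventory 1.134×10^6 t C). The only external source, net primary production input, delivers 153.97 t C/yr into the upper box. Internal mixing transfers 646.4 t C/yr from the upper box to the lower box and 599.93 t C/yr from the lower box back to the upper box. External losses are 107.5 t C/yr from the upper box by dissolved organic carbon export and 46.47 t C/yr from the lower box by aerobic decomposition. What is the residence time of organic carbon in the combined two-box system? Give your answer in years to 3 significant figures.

9380 yr

Treat the two boxes together as one reservoir: the mixing fluxes between them are internal recycling, so τ = ΣM / Σ(external losses).
M_total = 309500 + 1.134×10^6 = 1.4435×10^6 t C.
ΣF_external_out = 107.5 + 46.47 = 153.97 t C/yr.
τ = M_total / ΣF_ext = 1.4435×10^6 / 153.97 = 9375 yr.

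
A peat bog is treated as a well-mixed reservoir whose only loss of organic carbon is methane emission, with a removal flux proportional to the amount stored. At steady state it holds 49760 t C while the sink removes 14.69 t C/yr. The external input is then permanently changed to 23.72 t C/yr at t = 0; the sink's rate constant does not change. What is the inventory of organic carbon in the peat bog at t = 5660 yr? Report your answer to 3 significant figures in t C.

The sink rate constant is k = F₀/M₀ = 14.69/49760 = 0.0002952 yr⁻¹.
Solving dM/dt = F₁ − kM with M(0) = M₀ gives M(t) = F₁/k + (M₀ − F₁/k)·e^(−kt).
F₁/k = 23.72/0.0002952 = 80348 t C; kt = 0.0002952 × 5660 = 1.671, e^(−kt) = 0.1881.
M(5660) = 80348 + (49760 − 80348) × 0.1881 = 80348 − 5753 = 74595 t C.

74600 t C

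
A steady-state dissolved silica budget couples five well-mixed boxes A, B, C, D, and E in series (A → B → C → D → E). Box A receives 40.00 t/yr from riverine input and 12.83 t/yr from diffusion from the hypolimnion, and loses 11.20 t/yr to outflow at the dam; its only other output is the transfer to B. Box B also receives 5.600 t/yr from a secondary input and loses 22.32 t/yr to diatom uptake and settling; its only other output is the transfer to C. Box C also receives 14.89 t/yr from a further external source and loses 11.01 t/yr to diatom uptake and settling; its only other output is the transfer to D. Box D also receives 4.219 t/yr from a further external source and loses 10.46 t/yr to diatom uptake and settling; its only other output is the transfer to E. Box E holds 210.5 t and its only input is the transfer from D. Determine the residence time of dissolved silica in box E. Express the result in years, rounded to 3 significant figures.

Box A: F(A→B) = (40.00 + 12.83) − 11.20 = 41.630 t/yr.
Box B: F(B→C) = (41.630 + 5.600) − 22.32 = 24.910 t/yr.
Box C: F(C→D) = (24.910 + 14.89) − 11.01 = 28.790 t/yr.
Box D: F(D→E) = (28.790 + 4.219) − 10.46 = 22.549 t/yr.
Box E throughput = its input = 22.549 t/yr; τ = 210.5 / 22.549 = 9.335 yr.

9.34 yr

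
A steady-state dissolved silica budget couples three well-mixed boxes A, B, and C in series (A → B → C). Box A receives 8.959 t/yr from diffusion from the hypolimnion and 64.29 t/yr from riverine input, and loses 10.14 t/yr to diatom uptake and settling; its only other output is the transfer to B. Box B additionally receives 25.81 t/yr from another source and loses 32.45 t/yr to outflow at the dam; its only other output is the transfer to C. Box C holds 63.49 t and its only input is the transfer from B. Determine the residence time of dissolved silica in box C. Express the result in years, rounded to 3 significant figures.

Box A: F(A→B) = (8.959 + 64.29) − 10.14 = 63.109 t/yr.
Box B: F(B→C) = (63.109 + 25.81) − 32.45 = 56.469 t/yr.
Box C throughput = its input = 56.469 t/yr; τ = 63.49 / 56.469 = 1.124 yr.

1.12 yr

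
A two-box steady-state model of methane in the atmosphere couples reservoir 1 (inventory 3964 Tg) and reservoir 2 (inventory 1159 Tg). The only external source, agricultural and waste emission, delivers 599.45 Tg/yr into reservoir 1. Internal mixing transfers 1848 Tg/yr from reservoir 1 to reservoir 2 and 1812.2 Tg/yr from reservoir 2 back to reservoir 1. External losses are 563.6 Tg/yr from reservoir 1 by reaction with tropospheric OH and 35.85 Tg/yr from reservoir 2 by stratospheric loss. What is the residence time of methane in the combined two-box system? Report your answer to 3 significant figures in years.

Residence time in the combined system uses the total inventory and the total *external* removal — internal exchanges between the two boxes cancel.
M_total = 3964 + 1159 = 5123.0 Tg.
ΣF_external_out = 563.6 + 35.85 = 599.45 Tg/yr.
τ = M_total / ΣF_ext = 5123.0 / 599.45 = 8.546 yr.

8.55 yr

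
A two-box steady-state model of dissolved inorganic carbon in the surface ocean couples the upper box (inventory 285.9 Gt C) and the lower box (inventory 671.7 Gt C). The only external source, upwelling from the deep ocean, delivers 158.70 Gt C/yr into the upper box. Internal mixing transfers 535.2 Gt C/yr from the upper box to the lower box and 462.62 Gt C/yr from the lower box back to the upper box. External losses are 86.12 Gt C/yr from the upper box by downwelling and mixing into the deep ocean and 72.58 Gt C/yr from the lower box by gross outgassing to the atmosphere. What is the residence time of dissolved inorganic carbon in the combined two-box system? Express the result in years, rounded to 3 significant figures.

6.03 yr

For the system as a whole, the A↔B exchange is internal and contributes nothing to the throughput; only the external sinks remove mass.
M_total = 285.9 + 671.7 = 957.60 Gt C.
ΣF_external_out = 86.12 + 72.58 = 158.70 Gt C/yr.
τ = M_total / ΣF_ext = 957.60 / 158.70 = 6.034 yr.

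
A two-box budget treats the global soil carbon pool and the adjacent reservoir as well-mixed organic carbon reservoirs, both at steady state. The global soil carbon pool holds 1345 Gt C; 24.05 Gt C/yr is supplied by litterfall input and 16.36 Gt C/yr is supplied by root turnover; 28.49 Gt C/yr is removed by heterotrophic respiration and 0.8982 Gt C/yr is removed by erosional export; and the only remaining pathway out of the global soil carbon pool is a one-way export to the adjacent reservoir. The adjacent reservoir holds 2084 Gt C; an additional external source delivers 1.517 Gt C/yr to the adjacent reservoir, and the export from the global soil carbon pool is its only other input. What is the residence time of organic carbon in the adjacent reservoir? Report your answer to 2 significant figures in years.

170 yr

Balance the global soil carbon pool: ΣF_in = 24.05 + 16.36 = 40.410 Gt C/yr.
Export to the adjacent reservoir = ΣF_in − (28.49 + 0.8982) = 11.022 Gt C/yr.
Total input to the adjacent reservoir = 11.022 + 1.517 = 12.539 Gt C/yr; at steady state this equals its total output.
τ = M / F = 2084 / 12.539 = 166.2 yr.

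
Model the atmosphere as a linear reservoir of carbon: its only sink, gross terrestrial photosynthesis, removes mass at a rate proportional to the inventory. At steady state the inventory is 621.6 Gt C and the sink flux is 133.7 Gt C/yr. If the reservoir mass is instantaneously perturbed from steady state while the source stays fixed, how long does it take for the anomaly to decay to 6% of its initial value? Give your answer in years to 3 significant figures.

For a linear reservoir the anomaly decays as exp(−t/τ) with τ = M/F = 621.6/133.7 = 4.649 yr.
exp(−t/τ) = 0.06 ⇒ t = −τ ln(0.06) = 4.649 × 2.813 = 13.08 yr.

13.1 yr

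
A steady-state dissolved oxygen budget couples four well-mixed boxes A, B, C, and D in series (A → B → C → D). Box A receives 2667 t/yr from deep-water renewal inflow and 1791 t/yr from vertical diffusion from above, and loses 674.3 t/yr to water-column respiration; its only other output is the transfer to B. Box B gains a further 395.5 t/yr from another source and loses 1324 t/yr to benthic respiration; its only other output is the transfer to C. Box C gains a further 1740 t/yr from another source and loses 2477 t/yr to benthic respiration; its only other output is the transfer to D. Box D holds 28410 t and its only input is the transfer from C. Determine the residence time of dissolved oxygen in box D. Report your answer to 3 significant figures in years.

Box A: F(A→B) = (2667 + 1791) − 674.3 = 3783.7 t/yr.
Box B: F(B→C) = (3783.7 + 395.5) − 1324 = 2855.2 t/yr.
Box C: F(C→D) = (2855.2 + 1740) − 2477 = 2118.2 t/yr.
Box D throughput = its input = 2118.2 t/yr; τ = 28410 / 2118.2 = 13.41 yr.

13.4 yr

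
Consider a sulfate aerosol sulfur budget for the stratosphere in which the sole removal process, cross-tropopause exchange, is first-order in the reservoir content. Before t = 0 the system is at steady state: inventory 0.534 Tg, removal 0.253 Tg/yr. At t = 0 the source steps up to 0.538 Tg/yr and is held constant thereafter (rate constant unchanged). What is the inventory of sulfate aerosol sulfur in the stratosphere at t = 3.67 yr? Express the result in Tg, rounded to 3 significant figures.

1.03 Tg

Residence time τ = M₀/F₀ = 2.111 yr. The eventual steady state is M_∞ = M₀·(F₁/F₀) = 0.534 × 0.538/0.253 = 1.1355 Tg.
The anomaly ΔM(t) = M(t) − M_∞ decays as ΔM₀·e^(−t/τ) with ΔM₀ = 0.534 − 1.1355 = −0.6015 Tg.
At t = 3.67 yr, e^(−t/τ) = e^(−1.739) = 0.1757, so ΔM = −0.1057 Tg and M = 1.1355 − 0.1057 = 1.0298 Tg.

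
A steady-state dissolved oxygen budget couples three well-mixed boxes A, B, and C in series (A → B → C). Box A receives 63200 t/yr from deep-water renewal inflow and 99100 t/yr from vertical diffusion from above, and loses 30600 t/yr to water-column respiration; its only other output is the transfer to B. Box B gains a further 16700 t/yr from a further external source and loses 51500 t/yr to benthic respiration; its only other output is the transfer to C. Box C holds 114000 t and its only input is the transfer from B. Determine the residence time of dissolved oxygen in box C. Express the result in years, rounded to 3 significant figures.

Box A: F(A→B) = (63200 + 99100) − 30600 = 131700 t/yr.
Box B: F(B→C) = (131700 + 16700) − 51500 = 96900 t/yr.
Box C throughput = its input = 96900 t/yr; τ = 114000 / 96900 = 1.176 yr.

1.18 yr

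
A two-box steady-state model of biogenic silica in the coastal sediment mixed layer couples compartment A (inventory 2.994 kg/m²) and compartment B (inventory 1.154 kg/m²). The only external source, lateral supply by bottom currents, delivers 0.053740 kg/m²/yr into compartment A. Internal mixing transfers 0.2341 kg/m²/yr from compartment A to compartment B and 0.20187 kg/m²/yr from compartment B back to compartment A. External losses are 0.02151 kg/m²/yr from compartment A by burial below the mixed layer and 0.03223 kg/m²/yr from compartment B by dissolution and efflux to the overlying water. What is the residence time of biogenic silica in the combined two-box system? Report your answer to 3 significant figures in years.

For the system as a whole, the A↔B exchange is internal and contributes nothing to the throughput; only the external sinks remove mass.
M_total = 2.994 + 1.154 = 4.1480 kg/m².
ΣF_external_out = 0.02151 + 0.03223 = 0.053740 kg/m²/yr.
τ = M_total / ΣF_ext = 4.1480 / 0.053740 = 77.19 yr.

77.2 yr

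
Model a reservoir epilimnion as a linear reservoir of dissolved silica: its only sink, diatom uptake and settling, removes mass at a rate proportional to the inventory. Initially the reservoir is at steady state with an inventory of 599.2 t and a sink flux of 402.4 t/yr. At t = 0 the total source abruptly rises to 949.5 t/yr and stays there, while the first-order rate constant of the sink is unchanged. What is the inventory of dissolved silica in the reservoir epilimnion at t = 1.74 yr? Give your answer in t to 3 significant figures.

Residence time τ = M₀/F₀ = 1.489 yr. The eventual steady state is M_∞ = M₀·(F₁/F₀) = 599.2 × 949.5/402.4 = 1413.9 t.
The anomaly ΔM(t) = M(t) − M_∞ decays as ΔM₀·e^(−t/τ) with ΔM₀ = 599.2 − 1413.9 = −814.7 t.
At t = 1.74 yr, e^(−t/τ) = e^(−1.169) = 0.3108, so ΔM = −253.2 t and M = 1413.9 − 253.2 = 1160.6 t.

1160 t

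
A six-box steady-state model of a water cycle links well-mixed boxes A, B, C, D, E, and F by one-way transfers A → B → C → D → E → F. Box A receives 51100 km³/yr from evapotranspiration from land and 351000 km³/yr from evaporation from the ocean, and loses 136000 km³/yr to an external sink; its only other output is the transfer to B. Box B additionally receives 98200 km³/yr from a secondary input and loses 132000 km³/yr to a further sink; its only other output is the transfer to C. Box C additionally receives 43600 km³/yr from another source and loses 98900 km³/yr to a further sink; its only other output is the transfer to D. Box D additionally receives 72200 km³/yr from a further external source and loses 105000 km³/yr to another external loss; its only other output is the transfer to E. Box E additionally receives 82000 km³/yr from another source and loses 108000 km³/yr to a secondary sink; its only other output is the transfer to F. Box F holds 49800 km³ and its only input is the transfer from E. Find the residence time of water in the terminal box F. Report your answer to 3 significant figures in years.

0.421 yr

Box A: F(A→B) = (51100 + 351000) − 136000 = 266100 km³/yr.
Box B: F(B→C) = (266100 + 98200) − 132000 = 232300 km³/yr.
Box C: F(C→D) = (232300 + 43600) − 98900 = 177000 km³/yr.
Box D: F(D→E) = (177000 + 72200) − 105000 = 144200 km³/yr.
Box E: F(E→F) = (144200 + 82000) − 108000 = 118200 km³/yr.
Box F throughput = its input = 118200 km³/yr; τ = 49800 / 118200 = 0.4213 yr.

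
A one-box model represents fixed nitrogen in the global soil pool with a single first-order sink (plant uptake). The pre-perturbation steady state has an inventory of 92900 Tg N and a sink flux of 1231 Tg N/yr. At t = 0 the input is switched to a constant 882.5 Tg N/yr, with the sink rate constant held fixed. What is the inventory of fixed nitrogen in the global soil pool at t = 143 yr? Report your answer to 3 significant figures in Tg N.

70600 Tg N

τ = M₀/F₀ = 92900/1231 = 75.47 yr; rate constant k = 1/τ.
New steady state M_∞ = F₁/k = F₁·τ = 882.5 × 75.47 = 66600 Tg N.
M(t) = M_∞ + (M₀ − M_∞)·e^(−t/τ); t/τ = 143/75.47 = 1.895, so e^(−t/τ) = 0.1503.
M(t) = 66600 + 26300 × 0.1503 = 70554 Tg N.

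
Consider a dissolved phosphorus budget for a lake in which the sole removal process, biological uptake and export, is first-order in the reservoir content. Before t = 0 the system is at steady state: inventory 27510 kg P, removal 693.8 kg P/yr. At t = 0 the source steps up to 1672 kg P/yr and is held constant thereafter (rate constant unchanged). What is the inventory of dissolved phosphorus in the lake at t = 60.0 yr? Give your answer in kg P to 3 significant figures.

τ = M₀/F₀ = 27510/693.8 = 39.65 yr; rate constant k = 1/τ.
New steady state M_∞ = F₁/k = F₁·τ = 1672 × 39.65 = 66297 kg P.
M(t) = M_∞ + (M₀ − M_∞)·e^(−t/τ); t/τ = 60.0/39.65 = 1.513, so e^(−t/τ) = 0.2202.
M(t) = 66297 − 38790 × 0.2202 = 57756 kg P.

57800 kg P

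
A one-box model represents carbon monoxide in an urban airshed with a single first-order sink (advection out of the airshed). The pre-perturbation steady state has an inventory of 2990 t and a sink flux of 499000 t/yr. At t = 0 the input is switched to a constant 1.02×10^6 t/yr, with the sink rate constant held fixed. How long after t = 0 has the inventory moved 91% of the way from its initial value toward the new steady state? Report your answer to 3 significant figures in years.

0.0144 yr

τ = M₀/F₀ = 2990/499000 = 0.005992 yr.
The remaining gap fraction is e^(−t/τ); 91% covered ⇒ e^(−t/τ) = 0.0900.
t = −τ ln(0.0900) = 0.005992 × 2.408 = 0.01443 yr.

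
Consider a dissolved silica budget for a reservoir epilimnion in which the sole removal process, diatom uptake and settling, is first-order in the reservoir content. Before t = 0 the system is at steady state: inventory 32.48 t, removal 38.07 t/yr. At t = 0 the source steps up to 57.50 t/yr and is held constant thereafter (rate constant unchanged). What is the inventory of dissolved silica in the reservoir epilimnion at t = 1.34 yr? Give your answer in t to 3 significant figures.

Residence time τ = M₀/F₀ = 0.8532 yr. The eventual steady state is M_∞ = M₀·(F₁/F₀) = 32.48 × 57.50/38.07 = 49.057 t.
The anomaly ΔM(t) = M(t) − M_∞ decays as ΔM₀·e^(−t/τ) with ΔM₀ = 32.48 − 49.057 = −16.58 t.
At t = 1.34 yr, e^(−t/τ) = e^(−1.571) = 0.2079, so ΔM = −3.447 t and M = 49.057 − 3.447 = 45.610 t.

45.6 t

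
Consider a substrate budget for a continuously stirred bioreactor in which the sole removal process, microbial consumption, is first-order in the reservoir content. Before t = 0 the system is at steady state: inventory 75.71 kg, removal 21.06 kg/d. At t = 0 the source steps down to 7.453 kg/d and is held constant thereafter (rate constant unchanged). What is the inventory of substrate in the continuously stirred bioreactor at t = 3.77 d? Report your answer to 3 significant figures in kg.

The sink rate constant is k = F₀/M₀ = 21.06/75.71 = 0.2782 d⁻¹.
Solving dM/dt = F₁ − kM with M(0) = M₀ gives M(t) = F₁/k + (M₀ − F₁/k)·e^(−kt).
F₁/k = 7.453/0.2782 = 26.793 kg; kt = 0.2782 × 3.77 = 1.049, e^(−kt) = 0.3504.
M(3.77) = 26.793 + (75.71 − 26.793) × 0.3504 = 26.793 + 17.14 = 43.934 kg.

43.9 kg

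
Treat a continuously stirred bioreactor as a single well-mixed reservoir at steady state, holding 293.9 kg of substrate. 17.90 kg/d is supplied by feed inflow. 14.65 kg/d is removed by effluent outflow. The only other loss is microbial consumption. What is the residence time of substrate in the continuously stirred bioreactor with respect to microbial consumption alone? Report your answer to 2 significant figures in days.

90 d

At steady state ΣF_in = ΣF_out.
ΣF_in = 17.900 kg/d.
Microbial consumption flux = ΣF_in − (14.65) = 17.900 − 14.65 = 3.250 kg/d.
τ = M / F = 293.9 / 3.250 = 90.43 d.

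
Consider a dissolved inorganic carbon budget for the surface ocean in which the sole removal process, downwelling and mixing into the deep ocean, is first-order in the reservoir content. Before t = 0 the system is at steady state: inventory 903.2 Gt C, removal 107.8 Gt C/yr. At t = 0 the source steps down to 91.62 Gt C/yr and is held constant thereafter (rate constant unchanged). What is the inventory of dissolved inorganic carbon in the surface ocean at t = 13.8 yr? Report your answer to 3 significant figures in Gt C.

τ = M₀/F₀ = 903.2/107.8 = 8.378 yr; rate constant k = 1/τ.
New steady state M_∞ = F₁/k = F₁·τ = 91.62 × 8.378 = 767.64 Gt C.
M(t) = M_∞ + (M₀ − M_∞)·e^(−t/τ); t/τ = 13.8/8.378 = 1.647, so e^(−t/τ) = 0.1926.
M(t) = 767.64 + 135.6 × 0.1926 = 793.75 Gt C.

794 Gt C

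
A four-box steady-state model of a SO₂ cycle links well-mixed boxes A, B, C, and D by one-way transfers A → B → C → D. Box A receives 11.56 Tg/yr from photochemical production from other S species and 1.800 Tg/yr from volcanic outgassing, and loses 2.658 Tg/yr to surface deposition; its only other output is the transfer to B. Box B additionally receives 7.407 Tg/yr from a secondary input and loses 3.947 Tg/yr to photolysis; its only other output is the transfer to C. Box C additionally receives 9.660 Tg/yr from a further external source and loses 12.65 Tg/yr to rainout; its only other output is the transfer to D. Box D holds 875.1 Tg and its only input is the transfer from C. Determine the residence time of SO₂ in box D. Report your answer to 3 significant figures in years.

78.3 yr

Box A: F(A→B) = (11.56 + 1.800) − 2.658 = 10.702 Tg/yr.
Box B: F(B→C) = (10.702 + 7.407) − 3.947 = 14.162 Tg/yr.
Box C: F(C→D) = (14.162 + 9.660) − 12.65 = 11.172 Tg/yr.
Box D throughput = its input = 11.172 Tg/yr; τ = 875.1 / 11.172 = 78.33 yr.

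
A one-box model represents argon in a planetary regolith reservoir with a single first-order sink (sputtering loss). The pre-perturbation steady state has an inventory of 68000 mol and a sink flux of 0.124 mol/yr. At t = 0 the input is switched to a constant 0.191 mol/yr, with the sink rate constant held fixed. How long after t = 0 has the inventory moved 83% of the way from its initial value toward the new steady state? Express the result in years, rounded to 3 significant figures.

τ = M₀/F₀ = 68000/0.124 = 548400 yr.
The remaining gap fraction is e^(−t/τ); 83% covered ⇒ e^(−t/τ) = 0.170.
t = −τ ln(0.170) = 548400 × 1.772 = 971700 yr.

972000 yr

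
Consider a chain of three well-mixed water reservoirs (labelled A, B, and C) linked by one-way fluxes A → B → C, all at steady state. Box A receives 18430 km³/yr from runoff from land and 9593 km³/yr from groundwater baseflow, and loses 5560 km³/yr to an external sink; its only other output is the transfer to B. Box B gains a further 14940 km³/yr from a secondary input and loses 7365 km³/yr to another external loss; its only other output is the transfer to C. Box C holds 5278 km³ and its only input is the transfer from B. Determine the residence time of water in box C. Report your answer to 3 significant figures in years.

0.176 yr

Box A: F(A→B) = (18430 + 9593) − 5560 = 22463 km³/yr.
Box B: F(B→C) = (22463 + 14940) − 7365 = 30038 km³/yr.
Box C throughput = its input = 30038 km³/yr; τ = 5278 / 30038 = 0.1757 yr.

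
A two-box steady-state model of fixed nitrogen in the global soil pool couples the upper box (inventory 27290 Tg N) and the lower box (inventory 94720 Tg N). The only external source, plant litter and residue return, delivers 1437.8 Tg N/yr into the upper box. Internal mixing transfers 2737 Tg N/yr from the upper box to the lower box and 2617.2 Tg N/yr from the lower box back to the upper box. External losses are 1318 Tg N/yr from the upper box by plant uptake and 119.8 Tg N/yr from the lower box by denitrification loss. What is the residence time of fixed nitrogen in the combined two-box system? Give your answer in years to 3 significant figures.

84.9 yr

Treat the two boxes together as one reservoir: the mixing fluxes between them are internal recycling, so τ = ΣM / Σ(external losses).
M_total = 27290 + 94720 = 122010 Tg N.
ΣF_external_out = 1318 + 119.8 = 1437.8 Tg N/yr.
τ = M_total / ΣF_ext = 122010 / 1437.8 = 84.86 yr.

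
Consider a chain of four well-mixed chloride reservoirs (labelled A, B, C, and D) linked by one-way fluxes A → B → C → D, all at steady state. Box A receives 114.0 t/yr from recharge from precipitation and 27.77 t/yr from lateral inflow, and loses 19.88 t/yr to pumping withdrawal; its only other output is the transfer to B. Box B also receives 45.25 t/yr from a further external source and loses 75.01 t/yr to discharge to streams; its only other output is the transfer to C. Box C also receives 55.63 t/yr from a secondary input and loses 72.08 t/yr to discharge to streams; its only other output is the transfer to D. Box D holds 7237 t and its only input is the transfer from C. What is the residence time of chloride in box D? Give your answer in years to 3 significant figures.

Box A: F(A→B) = (114.0 + 27.77) − 19.88 = 121.89 t/yr.
Box B: F(B→C) = (121.89 + 45.25) − 75.01 = 92.130 t/yr.
Box C: F(C→D) = (92.130 + 55.63) − 72.08 = 75.680 t/yr.
Box D throughput = its input = 75.680 t/yr; τ = 7237 / 75.680 = 95.63 yr.

95.6 yr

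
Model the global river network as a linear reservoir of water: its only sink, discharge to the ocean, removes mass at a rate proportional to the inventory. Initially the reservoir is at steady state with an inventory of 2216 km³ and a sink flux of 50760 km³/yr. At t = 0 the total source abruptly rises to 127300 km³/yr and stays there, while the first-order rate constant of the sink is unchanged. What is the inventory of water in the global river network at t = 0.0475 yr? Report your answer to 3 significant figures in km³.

The sink rate constant is k = F₀/M₀ = 50760/2216 = 22.91 yr⁻¹.
Solving dM/dt = F₁ − kM with M(0) = M₀ gives M(t) = F₁/k + (M₀ − F₁/k)·e^(−kt).
F₁/k = 127300/22.91 = 5557.5 km³; kt = 22.91 × 0.0475 = 1.088, e^(−kt) = 0.3369.
M(0.0475) = 5557.5 + (2216 − 5557.5) × 0.3369 = 5557.5 − 1126 = 4431.8 km³.

4430 km³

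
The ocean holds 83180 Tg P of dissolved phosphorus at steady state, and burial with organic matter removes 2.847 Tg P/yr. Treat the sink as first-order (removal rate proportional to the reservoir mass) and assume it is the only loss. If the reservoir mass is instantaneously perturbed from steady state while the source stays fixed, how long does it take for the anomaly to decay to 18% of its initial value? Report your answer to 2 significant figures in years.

For a linear reservoir the anomaly decays as exp(−t/τ) with τ = M/F = 83180/2.847 = 29220 yr.
exp(−t/τ) = 0.18 ⇒ t = −τ ln(0.18) = 29220 × 1.715 = 50100 yr.

50000 yr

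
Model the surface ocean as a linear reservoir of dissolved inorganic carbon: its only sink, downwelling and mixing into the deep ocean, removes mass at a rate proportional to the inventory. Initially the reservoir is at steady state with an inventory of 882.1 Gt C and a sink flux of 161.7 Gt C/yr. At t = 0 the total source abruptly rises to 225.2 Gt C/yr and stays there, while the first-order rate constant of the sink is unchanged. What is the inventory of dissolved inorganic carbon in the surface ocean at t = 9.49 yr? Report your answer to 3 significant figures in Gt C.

The sink rate constant is k = F₀/M₀ = 161.7/882.1 = 0.1833 yr⁻¹.
Solving dM/dt = F₁ − kM with M(0) = M₀ gives M(t) = F₁/k + (M₀ − F₁/k)·e^(−kt).
F₁/k = 225.2/0.1833 = 1228.5 Gt C; kt = 0.1833 × 9.49 = 1.740, e^(−kt) = 0.1756.
M(9.49) = 1228.5 + (882.1 − 1228.5) × 0.1756 = 1228.5 − 60.82 = 1167.7 Gt C.

1170 Gt C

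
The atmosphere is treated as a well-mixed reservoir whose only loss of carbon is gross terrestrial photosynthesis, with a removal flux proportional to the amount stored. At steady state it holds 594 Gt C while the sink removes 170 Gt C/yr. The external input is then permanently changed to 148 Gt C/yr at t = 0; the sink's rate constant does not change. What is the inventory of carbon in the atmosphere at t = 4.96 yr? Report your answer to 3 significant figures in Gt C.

τ = M₀/F₀ = 594/170 = 3.494 yr; rate constant k = 1/τ.
New steady state M_∞ = F₁/k = F₁·τ = 148 × 3.494 = 517.13 Gt C.
M(t) = M_∞ + (M₀ − M_∞)·e^(−t/τ); t/τ = 4.96/3.494 = 1.420, so e^(−t/τ) = 0.2418.
M(t) = 517.13 + 76.87 × 0.2418 = 535.72 Gt C.

536 Gt C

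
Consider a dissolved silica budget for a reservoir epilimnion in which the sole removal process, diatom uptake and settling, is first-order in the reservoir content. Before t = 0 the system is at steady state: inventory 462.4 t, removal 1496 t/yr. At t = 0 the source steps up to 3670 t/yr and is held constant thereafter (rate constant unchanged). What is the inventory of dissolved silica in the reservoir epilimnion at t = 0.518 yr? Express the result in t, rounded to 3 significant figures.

τ = M₀/F₀ = 462.4/1496 = 0.3091 yr; rate constant k = 1/τ.
New steady state M_∞ = F₁/k = F₁·τ = 3670 × 0.3091 = 1134.4 t.
M(t) = M_∞ + (M₀ − M_∞)·e^(−t/τ); t/τ = 0.518/0.3091 = 1.676, so e^(−t/τ) = 0.1871.
M(t) = 1134.4 − 672.0 × 0.1871 = 1008.6 t.

1010 t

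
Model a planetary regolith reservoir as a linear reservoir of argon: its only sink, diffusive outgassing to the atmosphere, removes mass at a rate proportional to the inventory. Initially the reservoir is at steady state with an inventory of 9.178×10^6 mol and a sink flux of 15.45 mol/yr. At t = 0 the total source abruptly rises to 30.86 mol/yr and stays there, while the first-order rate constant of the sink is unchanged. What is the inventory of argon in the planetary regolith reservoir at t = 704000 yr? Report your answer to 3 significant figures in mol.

1.55×10^7 mol

Residence time τ = M₀/F₀ = 594000 yr. The eventual steady state is M_∞ = M₀·(F₁/F₀) = 9.178×10^6 × 30.86/15.45 = 1.8332×10^7 mol.
The anomaly ΔM(t) = M(t) − M_∞ decays as ΔM₀·e^(−t/τ) with ΔM₀ = 9.178×10^6 − 1.8332×10^7 = −9.154×10^6 mol.
At t = 704000 yr, e^(−t/τ) = e^(−1.185) = 0.3057, so ΔM = −2.799×10^6 mol and M = 1.8332×10^7 − 2.799×10^6 = 1.5534×10^7 mol.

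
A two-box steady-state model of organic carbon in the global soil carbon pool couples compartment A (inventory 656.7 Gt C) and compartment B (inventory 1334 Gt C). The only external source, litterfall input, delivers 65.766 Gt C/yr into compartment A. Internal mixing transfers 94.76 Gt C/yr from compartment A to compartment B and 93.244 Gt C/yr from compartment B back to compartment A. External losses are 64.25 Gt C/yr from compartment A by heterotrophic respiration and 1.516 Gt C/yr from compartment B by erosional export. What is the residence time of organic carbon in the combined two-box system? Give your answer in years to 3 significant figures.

30.3 yr

Residence time in the combined system uses the total inventory and the total *external* removal — internal exchanges between the two boxes cancel.
M_total = 656.7 + 1334 = 1990.7 Gt C.
ΣF_external_out = 64.25 + 1.516 = 65.766 Gt C/yr.
τ = M_total / ΣF_ext = 1990.7 / 65.766 = 30.27 yr.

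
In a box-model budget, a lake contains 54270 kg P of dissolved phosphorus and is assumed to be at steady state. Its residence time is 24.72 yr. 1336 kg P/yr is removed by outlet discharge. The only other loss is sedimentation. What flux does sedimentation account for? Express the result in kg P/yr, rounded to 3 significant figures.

859 kg P/yr

Total removal F = M/τ = 54270 / 24.72 = 2195 kg P/yr.
Sedimentation = F − (1336) = 2195 − 1336 = 859.4 kg P/yr.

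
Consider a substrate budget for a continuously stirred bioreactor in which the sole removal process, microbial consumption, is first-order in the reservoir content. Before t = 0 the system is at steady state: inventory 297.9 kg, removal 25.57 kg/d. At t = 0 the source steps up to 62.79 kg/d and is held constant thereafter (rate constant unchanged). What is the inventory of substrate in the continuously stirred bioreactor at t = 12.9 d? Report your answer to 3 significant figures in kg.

The sink rate constant is k = F₀/M₀ = 25.57/297.9 = 0.08583 d⁻¹.
Solving dM/dt = F₁ − kM with M(0) = M₀ gives M(t) = F₁/k + (M₀ − F₁/k)·e^(−kt).
F₁/k = 62.79/0.08583 = 731.53 kg; kt = 0.08583 × 12.9 = 1.107, e^(−kt) = 0.3305.
M(12.9) = 731.53 + (297.9 − 731.53) × 0.3305 = 731.53 − 143.3 = 588.23 kg.

588 kg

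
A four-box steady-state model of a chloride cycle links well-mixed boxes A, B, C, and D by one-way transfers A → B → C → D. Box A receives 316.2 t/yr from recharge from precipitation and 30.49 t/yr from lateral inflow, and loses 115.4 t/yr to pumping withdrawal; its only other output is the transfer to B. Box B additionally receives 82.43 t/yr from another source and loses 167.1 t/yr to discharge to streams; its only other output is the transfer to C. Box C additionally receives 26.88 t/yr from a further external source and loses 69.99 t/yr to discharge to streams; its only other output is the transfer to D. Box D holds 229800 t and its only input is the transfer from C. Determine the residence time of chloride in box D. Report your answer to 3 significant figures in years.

Box A: F(A→B) = (316.2 + 30.49) − 115.4 = 231.29 t/yr.
Box B: F(B→C) = (231.29 + 82.43) − 167.1 = 146.62 t/yr.
Box C: F(C→D) = (146.62 + 26.88) − 69.99 = 103.51 t/yr.
Box D throughput = its input = 103.51 t/yr; τ = 229800 / 103.51 = 2220 yr.

2220 yr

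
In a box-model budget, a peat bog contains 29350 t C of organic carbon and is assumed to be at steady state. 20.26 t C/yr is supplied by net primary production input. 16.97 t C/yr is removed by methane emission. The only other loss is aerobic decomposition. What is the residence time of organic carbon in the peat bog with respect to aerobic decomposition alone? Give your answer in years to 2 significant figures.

8900 yr

At steady state ΣF_in = ΣF_out.
ΣF_in = 20.260 t C/yr.
Aerobic decomposition flux = ΣF_in − (16.97) = 20.260 − 16.97 = 3.290 t C/yr.
τ = M / F = 29350 / 3.290 = 8921 yr.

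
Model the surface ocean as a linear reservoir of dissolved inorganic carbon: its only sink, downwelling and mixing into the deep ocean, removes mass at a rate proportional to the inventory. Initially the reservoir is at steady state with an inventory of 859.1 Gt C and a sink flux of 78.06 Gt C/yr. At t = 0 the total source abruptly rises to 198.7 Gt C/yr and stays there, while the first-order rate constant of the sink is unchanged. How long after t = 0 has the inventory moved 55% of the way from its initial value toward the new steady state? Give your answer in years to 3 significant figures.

8.79 yr

τ = M₀/F₀ = 859.1/78.06 = 11.01 yr.
The remaining gap fraction is e^(−t/τ); 55% covered ⇒ e^(−t/τ) = 0.450.
t = −τ ln(0.450) = 11.01 × 0.7985 = 8.788 yr.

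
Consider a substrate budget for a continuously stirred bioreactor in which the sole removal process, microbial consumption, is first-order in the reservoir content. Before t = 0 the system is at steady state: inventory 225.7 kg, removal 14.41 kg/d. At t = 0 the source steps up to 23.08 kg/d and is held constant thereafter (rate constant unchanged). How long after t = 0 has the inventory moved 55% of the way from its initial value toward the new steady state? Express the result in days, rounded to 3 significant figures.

12.5 d

τ = M₀/F₀ = 225.7/14.41 = 15.66 d.
The remaining gap fraction is e^(−t/τ); 55% covered ⇒ e^(−t/τ) = 0.450.
t = −τ ln(0.450) = 15.66 × 0.7985 = 12.51 d.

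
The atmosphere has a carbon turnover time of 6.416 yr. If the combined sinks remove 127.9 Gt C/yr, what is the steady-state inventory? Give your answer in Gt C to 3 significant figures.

821 Gt C

τ = M/F ⇒ M = τ × F = 6.416 × 127.9 = 820.6 Gt C.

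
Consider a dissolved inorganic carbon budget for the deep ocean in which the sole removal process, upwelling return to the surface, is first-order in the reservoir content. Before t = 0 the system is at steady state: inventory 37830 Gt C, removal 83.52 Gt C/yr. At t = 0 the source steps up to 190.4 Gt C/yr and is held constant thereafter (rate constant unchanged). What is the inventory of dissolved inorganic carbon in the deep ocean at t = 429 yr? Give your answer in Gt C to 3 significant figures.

The sink rate constant is k = F₀/M₀ = 83.52/37830 = 0.002208 yr⁻¹.
Solving dM/dt = F₁ − kM with M(0) = M₀ gives M(t) = F₁/k + (M₀ − F₁/k)·e^(−kt).
F₁/k = 190.4/0.002208 = 86241 Gt C; kt = 0.002208 × 429 = 0.9471, e^(−kt) = 0.3879.
M(429) = 86241 + (37830 − 86241) × 0.3879 = 86241 − 18780 = 67465 Gt C.

67500 Gt C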